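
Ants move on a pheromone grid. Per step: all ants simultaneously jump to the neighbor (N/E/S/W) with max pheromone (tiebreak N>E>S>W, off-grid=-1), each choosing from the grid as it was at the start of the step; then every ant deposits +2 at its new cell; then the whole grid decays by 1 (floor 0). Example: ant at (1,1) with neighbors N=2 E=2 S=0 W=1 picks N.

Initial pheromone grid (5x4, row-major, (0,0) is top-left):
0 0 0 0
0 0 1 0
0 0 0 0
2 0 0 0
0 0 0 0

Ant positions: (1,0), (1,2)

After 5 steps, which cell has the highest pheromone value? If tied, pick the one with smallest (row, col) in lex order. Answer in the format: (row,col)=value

Step 1: ant0:(1,0)->N->(0,0) | ant1:(1,2)->N->(0,2)
  grid max=1 at (0,0)
Step 2: ant0:(0,0)->E->(0,1) | ant1:(0,2)->E->(0,3)
  grid max=1 at (0,1)
Step 3: ant0:(0,1)->E->(0,2) | ant1:(0,3)->S->(1,3)
  grid max=1 at (0,2)
Step 4: ant0:(0,2)->E->(0,3) | ant1:(1,3)->N->(0,3)
  grid max=3 at (0,3)
Step 5: ant0:(0,3)->S->(1,3) | ant1:(0,3)->S->(1,3)
  grid max=3 at (1,3)
Final grid:
  0 0 0 2
  0 0 0 3
  0 0 0 0
  0 0 0 0
  0 0 0 0
Max pheromone 3 at (1,3)

Answer: (1,3)=3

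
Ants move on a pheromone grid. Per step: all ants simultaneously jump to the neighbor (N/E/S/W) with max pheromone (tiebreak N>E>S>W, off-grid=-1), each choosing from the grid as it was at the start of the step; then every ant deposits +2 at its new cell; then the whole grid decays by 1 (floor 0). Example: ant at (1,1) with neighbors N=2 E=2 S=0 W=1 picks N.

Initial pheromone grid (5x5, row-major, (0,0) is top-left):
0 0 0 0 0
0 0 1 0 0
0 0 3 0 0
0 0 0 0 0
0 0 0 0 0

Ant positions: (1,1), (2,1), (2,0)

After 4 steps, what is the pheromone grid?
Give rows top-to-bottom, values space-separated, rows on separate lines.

After step 1: ants at (1,2),(2,2),(1,0)
  0 0 0 0 0
  1 0 2 0 0
  0 0 4 0 0
  0 0 0 0 0
  0 0 0 0 0
After step 2: ants at (2,2),(1,2),(0,0)
  1 0 0 0 0
  0 0 3 0 0
  0 0 5 0 0
  0 0 0 0 0
  0 0 0 0 0
After step 3: ants at (1,2),(2,2),(0,1)
  0 1 0 0 0
  0 0 4 0 0
  0 0 6 0 0
  0 0 0 0 0
  0 0 0 0 0
After step 4: ants at (2,2),(1,2),(0,2)
  0 0 1 0 0
  0 0 5 0 0
  0 0 7 0 0
  0 0 0 0 0
  0 0 0 0 0

0 0 1 0 0
0 0 5 0 0
0 0 7 0 0
0 0 0 0 0
0 0 0 0 0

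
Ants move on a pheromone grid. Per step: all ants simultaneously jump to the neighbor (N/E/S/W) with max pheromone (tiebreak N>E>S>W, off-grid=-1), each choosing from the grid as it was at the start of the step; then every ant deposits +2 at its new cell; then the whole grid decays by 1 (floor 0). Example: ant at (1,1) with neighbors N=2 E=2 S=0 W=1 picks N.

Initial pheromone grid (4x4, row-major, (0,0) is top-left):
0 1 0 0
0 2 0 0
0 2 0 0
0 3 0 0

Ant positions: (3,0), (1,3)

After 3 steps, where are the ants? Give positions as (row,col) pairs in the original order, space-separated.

Step 1: ant0:(3,0)->E->(3,1) | ant1:(1,3)->N->(0,3)
  grid max=4 at (3,1)
Step 2: ant0:(3,1)->N->(2,1) | ant1:(0,3)->S->(1,3)
  grid max=3 at (3,1)
Step 3: ant0:(2,1)->S->(3,1) | ant1:(1,3)->N->(0,3)
  grid max=4 at (3,1)

(3,1) (0,3)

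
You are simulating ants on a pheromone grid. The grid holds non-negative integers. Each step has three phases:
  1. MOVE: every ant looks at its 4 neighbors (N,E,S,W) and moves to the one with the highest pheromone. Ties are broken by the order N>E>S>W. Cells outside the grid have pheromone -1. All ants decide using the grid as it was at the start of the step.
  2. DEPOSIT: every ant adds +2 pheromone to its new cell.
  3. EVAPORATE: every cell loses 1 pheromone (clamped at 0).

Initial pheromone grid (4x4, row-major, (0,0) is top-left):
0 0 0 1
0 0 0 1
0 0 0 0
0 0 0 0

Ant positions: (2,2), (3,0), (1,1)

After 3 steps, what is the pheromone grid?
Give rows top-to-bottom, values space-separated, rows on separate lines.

After step 1: ants at (1,2),(2,0),(0,1)
  0 1 0 0
  0 0 1 0
  1 0 0 0
  0 0 0 0
After step 2: ants at (0,2),(1,0),(0,2)
  0 0 3 0
  1 0 0 0
  0 0 0 0
  0 0 0 0
After step 3: ants at (0,3),(0,0),(0,3)
  1 0 2 3
  0 0 0 0
  0 0 0 0
  0 0 0 0

1 0 2 3
0 0 0 0
0 0 0 0
0 0 0 0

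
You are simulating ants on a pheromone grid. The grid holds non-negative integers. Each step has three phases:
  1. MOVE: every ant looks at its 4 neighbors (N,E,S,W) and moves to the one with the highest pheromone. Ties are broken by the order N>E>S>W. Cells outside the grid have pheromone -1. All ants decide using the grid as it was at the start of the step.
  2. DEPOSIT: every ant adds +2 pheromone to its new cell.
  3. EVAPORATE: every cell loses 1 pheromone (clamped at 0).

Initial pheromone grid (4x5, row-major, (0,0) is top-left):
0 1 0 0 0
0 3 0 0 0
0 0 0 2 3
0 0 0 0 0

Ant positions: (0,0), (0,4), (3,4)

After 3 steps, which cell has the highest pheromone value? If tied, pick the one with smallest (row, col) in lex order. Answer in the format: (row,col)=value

Answer: (2,4)=6

Derivation:
Step 1: ant0:(0,0)->E->(0,1) | ant1:(0,4)->S->(1,4) | ant2:(3,4)->N->(2,4)
  grid max=4 at (2,4)
Step 2: ant0:(0,1)->S->(1,1) | ant1:(1,4)->S->(2,4) | ant2:(2,4)->N->(1,4)
  grid max=5 at (2,4)
Step 3: ant0:(1,1)->N->(0,1) | ant1:(2,4)->N->(1,4) | ant2:(1,4)->S->(2,4)
  grid max=6 at (2,4)
Final grid:
  0 2 0 0 0
  0 2 0 0 3
  0 0 0 0 6
  0 0 0 0 0
Max pheromone 6 at (2,4)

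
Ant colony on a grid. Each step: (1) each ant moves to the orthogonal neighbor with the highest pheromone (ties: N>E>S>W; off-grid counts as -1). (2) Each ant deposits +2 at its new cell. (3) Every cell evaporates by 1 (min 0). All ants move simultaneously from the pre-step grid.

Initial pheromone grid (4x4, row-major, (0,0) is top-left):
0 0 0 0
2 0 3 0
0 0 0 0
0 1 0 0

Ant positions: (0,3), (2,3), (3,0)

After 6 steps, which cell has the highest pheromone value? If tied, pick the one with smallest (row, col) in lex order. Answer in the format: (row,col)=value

Step 1: ant0:(0,3)->S->(1,3) | ant1:(2,3)->N->(1,3) | ant2:(3,0)->E->(3,1)
  grid max=3 at (1,3)
Step 2: ant0:(1,3)->W->(1,2) | ant1:(1,3)->W->(1,2) | ant2:(3,1)->N->(2,1)
  grid max=5 at (1,2)
Step 3: ant0:(1,2)->E->(1,3) | ant1:(1,2)->E->(1,3) | ant2:(2,1)->S->(3,1)
  grid max=5 at (1,3)
Step 4: ant0:(1,3)->W->(1,2) | ant1:(1,3)->W->(1,2) | ant2:(3,1)->N->(2,1)
  grid max=7 at (1,2)
Step 5: ant0:(1,2)->E->(1,3) | ant1:(1,2)->E->(1,3) | ant2:(2,1)->S->(3,1)
  grid max=7 at (1,3)
Step 6: ant0:(1,3)->W->(1,2) | ant1:(1,3)->W->(1,2) | ant2:(3,1)->N->(2,1)
  grid max=9 at (1,2)
Final grid:
  0 0 0 0
  0 0 9 6
  0 1 0 0
  0 1 0 0
Max pheromone 9 at (1,2)

Answer: (1,2)=9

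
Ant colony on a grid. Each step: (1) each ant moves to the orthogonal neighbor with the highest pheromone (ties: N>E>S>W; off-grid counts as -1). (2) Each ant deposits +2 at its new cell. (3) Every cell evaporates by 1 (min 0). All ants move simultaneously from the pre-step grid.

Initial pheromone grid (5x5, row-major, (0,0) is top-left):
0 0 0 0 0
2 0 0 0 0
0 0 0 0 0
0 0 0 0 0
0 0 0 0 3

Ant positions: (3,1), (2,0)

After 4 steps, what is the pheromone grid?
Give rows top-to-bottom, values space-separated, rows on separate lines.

After step 1: ants at (2,1),(1,0)
  0 0 0 0 0
  3 0 0 0 0
  0 1 0 0 0
  0 0 0 0 0
  0 0 0 0 2
After step 2: ants at (1,1),(0,0)
  1 0 0 0 0
  2 1 0 0 0
  0 0 0 0 0
  0 0 0 0 0
  0 0 0 0 1
After step 3: ants at (1,0),(1,0)
  0 0 0 0 0
  5 0 0 0 0
  0 0 0 0 0
  0 0 0 0 0
  0 0 0 0 0
After step 4: ants at (0,0),(0,0)
  3 0 0 0 0
  4 0 0 0 0
  0 0 0 0 0
  0 0 0 0 0
  0 0 0 0 0

3 0 0 0 0
4 0 0 0 0
0 0 0 0 0
0 0 0 0 0
0 0 0 0 0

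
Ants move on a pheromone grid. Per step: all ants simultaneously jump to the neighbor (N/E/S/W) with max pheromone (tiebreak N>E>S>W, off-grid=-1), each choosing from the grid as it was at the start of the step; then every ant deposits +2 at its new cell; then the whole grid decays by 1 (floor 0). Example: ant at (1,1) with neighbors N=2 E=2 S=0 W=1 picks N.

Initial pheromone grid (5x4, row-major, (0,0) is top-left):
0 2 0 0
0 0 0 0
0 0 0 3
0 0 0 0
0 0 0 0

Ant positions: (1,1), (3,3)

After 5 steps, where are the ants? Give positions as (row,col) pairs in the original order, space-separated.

Step 1: ant0:(1,1)->N->(0,1) | ant1:(3,3)->N->(2,3)
  grid max=4 at (2,3)
Step 2: ant0:(0,1)->E->(0,2) | ant1:(2,3)->N->(1,3)
  grid max=3 at (2,3)
Step 3: ant0:(0,2)->W->(0,1) | ant1:(1,3)->S->(2,3)
  grid max=4 at (2,3)
Step 4: ant0:(0,1)->E->(0,2) | ant1:(2,3)->N->(1,3)
  grid max=3 at (2,3)
Step 5: ant0:(0,2)->W->(0,1) | ant1:(1,3)->S->(2,3)
  grid max=4 at (2,3)

(0,1) (2,3)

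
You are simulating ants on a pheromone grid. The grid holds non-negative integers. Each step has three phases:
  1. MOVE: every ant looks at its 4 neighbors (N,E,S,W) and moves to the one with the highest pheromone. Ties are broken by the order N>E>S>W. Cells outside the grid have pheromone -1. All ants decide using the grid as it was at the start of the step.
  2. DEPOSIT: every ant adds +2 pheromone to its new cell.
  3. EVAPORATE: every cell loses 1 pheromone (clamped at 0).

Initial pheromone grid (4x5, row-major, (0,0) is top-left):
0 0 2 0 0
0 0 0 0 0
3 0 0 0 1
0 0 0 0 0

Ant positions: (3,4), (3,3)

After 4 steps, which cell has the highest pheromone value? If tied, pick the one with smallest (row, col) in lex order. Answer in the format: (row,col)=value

Answer: (2,4)=5

Derivation:
Step 1: ant0:(3,4)->N->(2,4) | ant1:(3,3)->N->(2,3)
  grid max=2 at (2,0)
Step 2: ant0:(2,4)->W->(2,3) | ant1:(2,3)->E->(2,4)
  grid max=3 at (2,4)
Step 3: ant0:(2,3)->E->(2,4) | ant1:(2,4)->W->(2,3)
  grid max=4 at (2,4)
Step 4: ant0:(2,4)->W->(2,3) | ant1:(2,3)->E->(2,4)
  grid max=5 at (2,4)
Final grid:
  0 0 0 0 0
  0 0 0 0 0
  0 0 0 4 5
  0 0 0 0 0
Max pheromone 5 at (2,4)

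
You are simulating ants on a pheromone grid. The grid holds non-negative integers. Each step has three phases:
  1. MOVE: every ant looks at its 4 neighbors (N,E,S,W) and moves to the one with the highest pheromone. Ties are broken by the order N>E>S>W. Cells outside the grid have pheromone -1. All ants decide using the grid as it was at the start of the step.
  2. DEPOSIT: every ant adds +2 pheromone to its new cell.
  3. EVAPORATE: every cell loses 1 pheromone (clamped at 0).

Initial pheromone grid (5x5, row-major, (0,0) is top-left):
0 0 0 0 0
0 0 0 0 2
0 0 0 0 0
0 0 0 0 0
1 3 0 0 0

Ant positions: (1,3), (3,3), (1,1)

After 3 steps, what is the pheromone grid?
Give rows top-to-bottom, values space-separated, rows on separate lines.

After step 1: ants at (1,4),(2,3),(0,1)
  0 1 0 0 0
  0 0 0 0 3
  0 0 0 1 0
  0 0 0 0 0
  0 2 0 0 0
After step 2: ants at (0,4),(1,3),(0,2)
  0 0 1 0 1
  0 0 0 1 2
  0 0 0 0 0
  0 0 0 0 0
  0 1 0 0 0
After step 3: ants at (1,4),(1,4),(0,3)
  0 0 0 1 0
  0 0 0 0 5
  0 0 0 0 0
  0 0 0 0 0
  0 0 0 0 0

0 0 0 1 0
0 0 0 0 5
0 0 0 0 0
0 0 0 0 0
0 0 0 0 0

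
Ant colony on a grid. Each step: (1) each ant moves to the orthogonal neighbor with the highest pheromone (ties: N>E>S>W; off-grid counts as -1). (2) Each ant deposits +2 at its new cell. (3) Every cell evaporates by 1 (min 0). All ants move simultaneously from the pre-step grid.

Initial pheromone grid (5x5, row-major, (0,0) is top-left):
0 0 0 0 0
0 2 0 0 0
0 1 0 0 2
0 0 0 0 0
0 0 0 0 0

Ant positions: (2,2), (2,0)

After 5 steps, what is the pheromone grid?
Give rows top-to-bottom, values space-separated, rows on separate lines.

After step 1: ants at (2,1),(2,1)
  0 0 0 0 0
  0 1 0 0 0
  0 4 0 0 1
  0 0 0 0 0
  0 0 0 0 0
After step 2: ants at (1,1),(1,1)
  0 0 0 0 0
  0 4 0 0 0
  0 3 0 0 0
  0 0 0 0 0
  0 0 0 0 0
After step 3: ants at (2,1),(2,1)
  0 0 0 0 0
  0 3 0 0 0
  0 6 0 0 0
  0 0 0 0 0
  0 0 0 0 0
After step 4: ants at (1,1),(1,1)
  0 0 0 0 0
  0 6 0 0 0
  0 5 0 0 0
  0 0 0 0 0
  0 0 0 0 0
After step 5: ants at (2,1),(2,1)
  0 0 0 0 0
  0 5 0 0 0
  0 8 0 0 0
  0 0 0 0 0
  0 0 0 0 0

0 0 0 0 0
0 5 0 0 0
0 8 0 0 0
0 0 0 0 0
0 0 0 0 0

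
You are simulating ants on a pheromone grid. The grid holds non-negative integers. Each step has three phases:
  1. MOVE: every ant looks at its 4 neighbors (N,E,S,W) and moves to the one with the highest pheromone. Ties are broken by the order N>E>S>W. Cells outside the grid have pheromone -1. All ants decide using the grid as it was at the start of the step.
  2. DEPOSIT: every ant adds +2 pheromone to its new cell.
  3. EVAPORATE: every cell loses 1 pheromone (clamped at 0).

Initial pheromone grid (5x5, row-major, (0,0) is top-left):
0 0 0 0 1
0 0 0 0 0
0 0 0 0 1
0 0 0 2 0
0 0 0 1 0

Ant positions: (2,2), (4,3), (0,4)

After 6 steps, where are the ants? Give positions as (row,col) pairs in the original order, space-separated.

Step 1: ant0:(2,2)->N->(1,2) | ant1:(4,3)->N->(3,3) | ant2:(0,4)->S->(1,4)
  grid max=3 at (3,3)
Step 2: ant0:(1,2)->N->(0,2) | ant1:(3,3)->N->(2,3) | ant2:(1,4)->N->(0,4)
  grid max=2 at (3,3)
Step 3: ant0:(0,2)->E->(0,3) | ant1:(2,3)->S->(3,3) | ant2:(0,4)->S->(1,4)
  grid max=3 at (3,3)
Step 4: ant0:(0,3)->E->(0,4) | ant1:(3,3)->N->(2,3) | ant2:(1,4)->N->(0,4)
  grid max=3 at (0,4)
Step 5: ant0:(0,4)->S->(1,4) | ant1:(2,3)->S->(3,3) | ant2:(0,4)->S->(1,4)
  grid max=3 at (1,4)
Step 6: ant0:(1,4)->N->(0,4) | ant1:(3,3)->N->(2,3) | ant2:(1,4)->N->(0,4)
  grid max=5 at (0,4)

(0,4) (2,3) (0,4)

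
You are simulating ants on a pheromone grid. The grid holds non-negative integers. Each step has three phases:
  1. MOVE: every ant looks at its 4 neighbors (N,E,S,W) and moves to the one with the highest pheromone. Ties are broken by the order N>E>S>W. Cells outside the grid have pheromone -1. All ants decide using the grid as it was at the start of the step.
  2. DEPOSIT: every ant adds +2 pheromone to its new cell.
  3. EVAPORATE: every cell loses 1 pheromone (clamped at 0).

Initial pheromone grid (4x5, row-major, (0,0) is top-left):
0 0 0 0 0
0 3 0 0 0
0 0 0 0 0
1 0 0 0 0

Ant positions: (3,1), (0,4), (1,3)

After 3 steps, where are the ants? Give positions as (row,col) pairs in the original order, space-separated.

Step 1: ant0:(3,1)->W->(3,0) | ant1:(0,4)->S->(1,4) | ant2:(1,3)->N->(0,3)
  grid max=2 at (1,1)
Step 2: ant0:(3,0)->N->(2,0) | ant1:(1,4)->N->(0,4) | ant2:(0,3)->E->(0,4)
  grid max=3 at (0,4)
Step 3: ant0:(2,0)->S->(3,0) | ant1:(0,4)->S->(1,4) | ant2:(0,4)->S->(1,4)
  grid max=3 at (1,4)

(3,0) (1,4) (1,4)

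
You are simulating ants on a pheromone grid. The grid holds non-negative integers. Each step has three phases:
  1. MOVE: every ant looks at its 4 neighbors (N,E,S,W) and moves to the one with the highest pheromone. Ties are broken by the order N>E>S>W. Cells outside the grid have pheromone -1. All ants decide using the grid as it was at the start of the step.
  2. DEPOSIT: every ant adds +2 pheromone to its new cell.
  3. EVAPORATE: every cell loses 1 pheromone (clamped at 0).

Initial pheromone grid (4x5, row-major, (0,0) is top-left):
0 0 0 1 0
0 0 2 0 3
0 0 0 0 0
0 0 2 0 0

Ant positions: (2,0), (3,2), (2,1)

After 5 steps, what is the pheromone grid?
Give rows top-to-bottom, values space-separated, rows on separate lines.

After step 1: ants at (1,0),(2,2),(1,1)
  0 0 0 0 0
  1 1 1 0 2
  0 0 1 0 0
  0 0 1 0 0
After step 2: ants at (1,1),(1,2),(1,2)
  0 0 0 0 0
  0 2 4 0 1
  0 0 0 0 0
  0 0 0 0 0
After step 3: ants at (1,2),(1,1),(1,1)
  0 0 0 0 0
  0 5 5 0 0
  0 0 0 0 0
  0 0 0 0 0
After step 4: ants at (1,1),(1,2),(1,2)
  0 0 0 0 0
  0 6 8 0 0
  0 0 0 0 0
  0 0 0 0 0
After step 5: ants at (1,2),(1,1),(1,1)
  0 0 0 0 0
  0 9 9 0 0
  0 0 0 0 0
  0 0 0 0 0

0 0 0 0 0
0 9 9 0 0
0 0 0 0 0
0 0 0 0 0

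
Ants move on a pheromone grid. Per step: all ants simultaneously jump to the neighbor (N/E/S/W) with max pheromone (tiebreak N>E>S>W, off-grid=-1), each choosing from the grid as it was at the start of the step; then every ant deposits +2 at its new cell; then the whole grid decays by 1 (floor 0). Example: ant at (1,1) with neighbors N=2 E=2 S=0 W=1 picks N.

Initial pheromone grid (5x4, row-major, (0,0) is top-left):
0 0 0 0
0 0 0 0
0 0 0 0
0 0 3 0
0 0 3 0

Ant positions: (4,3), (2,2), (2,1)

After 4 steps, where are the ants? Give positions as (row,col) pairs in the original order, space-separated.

Step 1: ant0:(4,3)->W->(4,2) | ant1:(2,2)->S->(3,2) | ant2:(2,1)->N->(1,1)
  grid max=4 at (3,2)
Step 2: ant0:(4,2)->N->(3,2) | ant1:(3,2)->S->(4,2) | ant2:(1,1)->N->(0,1)
  grid max=5 at (3,2)
Step 3: ant0:(3,2)->S->(4,2) | ant1:(4,2)->N->(3,2) | ant2:(0,1)->E->(0,2)
  grid max=6 at (3,2)
Step 4: ant0:(4,2)->N->(3,2) | ant1:(3,2)->S->(4,2) | ant2:(0,2)->E->(0,3)
  grid max=7 at (3,2)

(3,2) (4,2) (0,3)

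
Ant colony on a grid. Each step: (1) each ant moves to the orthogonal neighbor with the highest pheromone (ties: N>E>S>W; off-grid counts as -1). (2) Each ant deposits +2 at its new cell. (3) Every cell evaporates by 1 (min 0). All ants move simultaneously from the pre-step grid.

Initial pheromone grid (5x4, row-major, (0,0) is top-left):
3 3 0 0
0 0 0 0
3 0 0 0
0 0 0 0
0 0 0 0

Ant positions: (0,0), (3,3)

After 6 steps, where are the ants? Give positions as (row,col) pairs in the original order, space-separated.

Step 1: ant0:(0,0)->E->(0,1) | ant1:(3,3)->N->(2,3)
  grid max=4 at (0,1)
Step 2: ant0:(0,1)->W->(0,0) | ant1:(2,3)->N->(1,3)
  grid max=3 at (0,0)
Step 3: ant0:(0,0)->E->(0,1) | ant1:(1,3)->N->(0,3)
  grid max=4 at (0,1)
Step 4: ant0:(0,1)->W->(0,0) | ant1:(0,3)->S->(1,3)
  grid max=3 at (0,0)
Step 5: ant0:(0,0)->E->(0,1) | ant1:(1,3)->N->(0,3)
  grid max=4 at (0,1)
Step 6: ant0:(0,1)->W->(0,0) | ant1:(0,3)->S->(1,3)
  grid max=3 at (0,0)

(0,0) (1,3)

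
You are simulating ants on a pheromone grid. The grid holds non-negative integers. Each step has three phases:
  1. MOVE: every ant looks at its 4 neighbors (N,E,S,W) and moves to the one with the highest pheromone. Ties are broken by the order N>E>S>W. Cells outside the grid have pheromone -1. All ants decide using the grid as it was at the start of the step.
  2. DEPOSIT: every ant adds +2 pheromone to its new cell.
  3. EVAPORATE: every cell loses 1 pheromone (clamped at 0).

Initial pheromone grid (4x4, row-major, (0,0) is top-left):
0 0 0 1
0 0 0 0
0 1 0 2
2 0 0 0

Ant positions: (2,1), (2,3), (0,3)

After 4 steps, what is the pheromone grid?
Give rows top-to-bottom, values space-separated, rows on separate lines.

After step 1: ants at (1,1),(1,3),(1,3)
  0 0 0 0
  0 1 0 3
  0 0 0 1
  1 0 0 0
After step 2: ants at (0,1),(2,3),(2,3)
  0 1 0 0
  0 0 0 2
  0 0 0 4
  0 0 0 0
After step 3: ants at (0,2),(1,3),(1,3)
  0 0 1 0
  0 0 0 5
  0 0 0 3
  0 0 0 0
After step 4: ants at (0,3),(2,3),(2,3)
  0 0 0 1
  0 0 0 4
  0 0 0 6
  0 0 0 0

0 0 0 1
0 0 0 4
0 0 0 6
0 0 0 0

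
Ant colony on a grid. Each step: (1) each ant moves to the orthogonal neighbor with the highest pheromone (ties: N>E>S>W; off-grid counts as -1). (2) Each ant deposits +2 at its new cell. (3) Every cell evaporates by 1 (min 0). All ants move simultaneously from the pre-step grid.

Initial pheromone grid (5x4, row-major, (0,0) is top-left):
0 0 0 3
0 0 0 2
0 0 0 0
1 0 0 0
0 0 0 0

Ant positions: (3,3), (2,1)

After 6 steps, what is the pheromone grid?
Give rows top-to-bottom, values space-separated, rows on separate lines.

After step 1: ants at (2,3),(1,1)
  0 0 0 2
  0 1 0 1
  0 0 0 1
  0 0 0 0
  0 0 0 0
After step 2: ants at (1,3),(0,1)
  0 1 0 1
  0 0 0 2
  0 0 0 0
  0 0 0 0
  0 0 0 0
After step 3: ants at (0,3),(0,2)
  0 0 1 2
  0 0 0 1
  0 0 0 0
  0 0 0 0
  0 0 0 0
After step 4: ants at (1,3),(0,3)
  0 0 0 3
  0 0 0 2
  0 0 0 0
  0 0 0 0
  0 0 0 0
After step 5: ants at (0,3),(1,3)
  0 0 0 4
  0 0 0 3
  0 0 0 0
  0 0 0 0
  0 0 0 0
After step 6: ants at (1,3),(0,3)
  0 0 0 5
  0 0 0 4
  0 0 0 0
  0 0 0 0
  0 0 0 0

0 0 0 5
0 0 0 4
0 0 0 0
0 0 0 0
0 0 0 0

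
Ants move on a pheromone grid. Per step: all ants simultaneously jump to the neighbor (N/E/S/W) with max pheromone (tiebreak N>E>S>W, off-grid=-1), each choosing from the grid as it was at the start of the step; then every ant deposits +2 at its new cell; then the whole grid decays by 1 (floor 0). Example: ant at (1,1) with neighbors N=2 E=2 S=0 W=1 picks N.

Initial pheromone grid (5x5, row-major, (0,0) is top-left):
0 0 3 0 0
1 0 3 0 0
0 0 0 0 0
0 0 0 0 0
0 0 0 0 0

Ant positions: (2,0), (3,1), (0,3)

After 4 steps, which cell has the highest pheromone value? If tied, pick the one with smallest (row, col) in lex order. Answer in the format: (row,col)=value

Answer: (0,2)=5

Derivation:
Step 1: ant0:(2,0)->N->(1,0) | ant1:(3,1)->N->(2,1) | ant2:(0,3)->W->(0,2)
  grid max=4 at (0,2)
Step 2: ant0:(1,0)->N->(0,0) | ant1:(2,1)->N->(1,1) | ant2:(0,2)->S->(1,2)
  grid max=3 at (0,2)
Step 3: ant0:(0,0)->S->(1,0) | ant1:(1,1)->E->(1,2) | ant2:(1,2)->N->(0,2)
  grid max=4 at (0,2)
Step 4: ant0:(1,0)->N->(0,0) | ant1:(1,2)->N->(0,2) | ant2:(0,2)->S->(1,2)
  grid max=5 at (0,2)
Final grid:
  1 0 5 0 0
  1 0 5 0 0
  0 0 0 0 0
  0 0 0 0 0
  0 0 0 0 0
Max pheromone 5 at (0,2)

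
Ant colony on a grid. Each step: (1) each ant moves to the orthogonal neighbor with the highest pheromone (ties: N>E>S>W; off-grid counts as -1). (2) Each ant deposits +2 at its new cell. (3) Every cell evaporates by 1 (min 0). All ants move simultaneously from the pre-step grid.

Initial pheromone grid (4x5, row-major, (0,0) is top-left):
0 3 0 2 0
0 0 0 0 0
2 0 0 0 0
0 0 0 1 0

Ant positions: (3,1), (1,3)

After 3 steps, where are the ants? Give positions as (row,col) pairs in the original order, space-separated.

Step 1: ant0:(3,1)->N->(2,1) | ant1:(1,3)->N->(0,3)
  grid max=3 at (0,3)
Step 2: ant0:(2,1)->W->(2,0) | ant1:(0,3)->E->(0,4)
  grid max=2 at (0,3)
Step 3: ant0:(2,0)->N->(1,0) | ant1:(0,4)->W->(0,3)
  grid max=3 at (0,3)

(1,0) (0,3)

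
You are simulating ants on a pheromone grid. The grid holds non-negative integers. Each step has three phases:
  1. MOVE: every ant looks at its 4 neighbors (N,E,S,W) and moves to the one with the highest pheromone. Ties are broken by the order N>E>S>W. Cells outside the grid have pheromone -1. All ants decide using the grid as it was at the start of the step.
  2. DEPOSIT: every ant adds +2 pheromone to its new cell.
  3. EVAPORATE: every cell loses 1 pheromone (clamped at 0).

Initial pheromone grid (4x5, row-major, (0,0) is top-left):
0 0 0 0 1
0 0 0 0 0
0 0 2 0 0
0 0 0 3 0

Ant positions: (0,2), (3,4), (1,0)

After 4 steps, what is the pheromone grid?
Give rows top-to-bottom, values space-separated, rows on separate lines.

After step 1: ants at (0,3),(3,3),(0,0)
  1 0 0 1 0
  0 0 0 0 0
  0 0 1 0 0
  0 0 0 4 0
After step 2: ants at (0,4),(2,3),(0,1)
  0 1 0 0 1
  0 0 0 0 0
  0 0 0 1 0
  0 0 0 3 0
After step 3: ants at (1,4),(3,3),(0,2)
  0 0 1 0 0
  0 0 0 0 1
  0 0 0 0 0
  0 0 0 4 0
After step 4: ants at (0,4),(2,3),(0,3)
  0 0 0 1 1
  0 0 0 0 0
  0 0 0 1 0
  0 0 0 3 0

0 0 0 1 1
0 0 0 0 0
0 0 0 1 0
0 0 0 3 0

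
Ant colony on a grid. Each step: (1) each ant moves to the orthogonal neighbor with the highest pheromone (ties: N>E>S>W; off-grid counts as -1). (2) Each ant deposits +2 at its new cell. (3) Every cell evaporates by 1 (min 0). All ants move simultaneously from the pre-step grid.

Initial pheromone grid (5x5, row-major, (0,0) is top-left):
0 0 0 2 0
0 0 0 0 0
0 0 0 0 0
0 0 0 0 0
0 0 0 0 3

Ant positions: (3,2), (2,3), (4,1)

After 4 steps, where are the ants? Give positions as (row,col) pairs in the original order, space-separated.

Step 1: ant0:(3,2)->N->(2,2) | ant1:(2,3)->N->(1,3) | ant2:(4,1)->N->(3,1)
  grid max=2 at (4,4)
Step 2: ant0:(2,2)->N->(1,2) | ant1:(1,3)->N->(0,3) | ant2:(3,1)->N->(2,1)
  grid max=2 at (0,3)
Step 3: ant0:(1,2)->N->(0,2) | ant1:(0,3)->E->(0,4) | ant2:(2,1)->N->(1,1)
  grid max=1 at (0,2)
Step 4: ant0:(0,2)->E->(0,3) | ant1:(0,4)->W->(0,3) | ant2:(1,1)->N->(0,1)
  grid max=4 at (0,3)

(0,3) (0,3) (0,1)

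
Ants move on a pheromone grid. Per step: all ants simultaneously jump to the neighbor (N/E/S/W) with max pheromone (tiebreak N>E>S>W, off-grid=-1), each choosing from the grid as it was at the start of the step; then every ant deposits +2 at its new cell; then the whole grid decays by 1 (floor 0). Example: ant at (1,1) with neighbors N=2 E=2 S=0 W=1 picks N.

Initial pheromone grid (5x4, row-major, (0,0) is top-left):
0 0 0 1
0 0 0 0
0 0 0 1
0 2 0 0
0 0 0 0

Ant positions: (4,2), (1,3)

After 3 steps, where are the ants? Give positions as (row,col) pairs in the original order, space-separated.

Step 1: ant0:(4,2)->N->(3,2) | ant1:(1,3)->N->(0,3)
  grid max=2 at (0,3)
Step 2: ant0:(3,2)->W->(3,1) | ant1:(0,3)->S->(1,3)
  grid max=2 at (3,1)
Step 3: ant0:(3,1)->N->(2,1) | ant1:(1,3)->N->(0,3)
  grid max=2 at (0,3)

(2,1) (0,3)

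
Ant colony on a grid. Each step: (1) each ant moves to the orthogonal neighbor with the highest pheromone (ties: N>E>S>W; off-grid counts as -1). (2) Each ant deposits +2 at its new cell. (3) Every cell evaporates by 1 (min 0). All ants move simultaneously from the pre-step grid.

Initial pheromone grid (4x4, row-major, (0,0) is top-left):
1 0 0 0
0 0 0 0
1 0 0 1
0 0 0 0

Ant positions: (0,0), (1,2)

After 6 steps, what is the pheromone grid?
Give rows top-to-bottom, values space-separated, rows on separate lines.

After step 1: ants at (0,1),(0,2)
  0 1 1 0
  0 0 0 0
  0 0 0 0
  0 0 0 0
After step 2: ants at (0,2),(0,1)
  0 2 2 0
  0 0 0 0
  0 0 0 0
  0 0 0 0
After step 3: ants at (0,1),(0,2)
  0 3 3 0
  0 0 0 0
  0 0 0 0
  0 0 0 0
After step 4: ants at (0,2),(0,1)
  0 4 4 0
  0 0 0 0
  0 0 0 0
  0 0 0 0
After step 5: ants at (0,1),(0,2)
  0 5 5 0
  0 0 0 0
  0 0 0 0
  0 0 0 0
After step 6: ants at (0,2),(0,1)
  0 6 6 0
  0 0 0 0
  0 0 0 0
  0 0 0 0

0 6 6 0
0 0 0 0
0 0 0 0
0 0 0 0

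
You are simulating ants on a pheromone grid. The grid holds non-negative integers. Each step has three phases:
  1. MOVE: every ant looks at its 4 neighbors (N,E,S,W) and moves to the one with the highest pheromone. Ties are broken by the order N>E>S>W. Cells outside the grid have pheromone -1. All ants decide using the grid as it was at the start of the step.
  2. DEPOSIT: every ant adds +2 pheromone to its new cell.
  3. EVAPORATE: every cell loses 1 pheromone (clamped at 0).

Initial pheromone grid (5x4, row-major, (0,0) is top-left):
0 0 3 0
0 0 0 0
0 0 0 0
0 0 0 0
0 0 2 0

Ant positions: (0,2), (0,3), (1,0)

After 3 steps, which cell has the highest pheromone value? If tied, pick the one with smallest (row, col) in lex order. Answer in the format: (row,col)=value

Step 1: ant0:(0,2)->E->(0,3) | ant1:(0,3)->W->(0,2) | ant2:(1,0)->N->(0,0)
  grid max=4 at (0,2)
Step 2: ant0:(0,3)->W->(0,2) | ant1:(0,2)->E->(0,3) | ant2:(0,0)->E->(0,1)
  grid max=5 at (0,2)
Step 3: ant0:(0,2)->E->(0,3) | ant1:(0,3)->W->(0,2) | ant2:(0,1)->E->(0,2)
  grid max=8 at (0,2)
Final grid:
  0 0 8 3
  0 0 0 0
  0 0 0 0
  0 0 0 0
  0 0 0 0
Max pheromone 8 at (0,2)

Answer: (0,2)=8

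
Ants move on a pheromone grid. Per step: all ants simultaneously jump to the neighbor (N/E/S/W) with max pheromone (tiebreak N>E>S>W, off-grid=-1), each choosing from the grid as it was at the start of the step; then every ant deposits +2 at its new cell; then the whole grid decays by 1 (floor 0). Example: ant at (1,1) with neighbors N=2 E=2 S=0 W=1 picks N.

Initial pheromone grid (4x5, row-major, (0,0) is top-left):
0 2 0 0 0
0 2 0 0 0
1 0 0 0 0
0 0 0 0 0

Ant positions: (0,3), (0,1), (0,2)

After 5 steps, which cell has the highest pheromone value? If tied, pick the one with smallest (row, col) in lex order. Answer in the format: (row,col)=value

Answer: (0,1)=7

Derivation:
Step 1: ant0:(0,3)->E->(0,4) | ant1:(0,1)->S->(1,1) | ant2:(0,2)->W->(0,1)
  grid max=3 at (0,1)
Step 2: ant0:(0,4)->S->(1,4) | ant1:(1,1)->N->(0,1) | ant2:(0,1)->S->(1,1)
  grid max=4 at (0,1)
Step 3: ant0:(1,4)->N->(0,4) | ant1:(0,1)->S->(1,1) | ant2:(1,1)->N->(0,1)
  grid max=5 at (0,1)
Step 4: ant0:(0,4)->S->(1,4) | ant1:(1,1)->N->(0,1) | ant2:(0,1)->S->(1,1)
  grid max=6 at (0,1)
Step 5: ant0:(1,4)->N->(0,4) | ant1:(0,1)->S->(1,1) | ant2:(1,1)->N->(0,1)
  grid max=7 at (0,1)
Final grid:
  0 7 0 0 1
  0 7 0 0 0
  0 0 0 0 0
  0 0 0 0 0
Max pheromone 7 at (0,1)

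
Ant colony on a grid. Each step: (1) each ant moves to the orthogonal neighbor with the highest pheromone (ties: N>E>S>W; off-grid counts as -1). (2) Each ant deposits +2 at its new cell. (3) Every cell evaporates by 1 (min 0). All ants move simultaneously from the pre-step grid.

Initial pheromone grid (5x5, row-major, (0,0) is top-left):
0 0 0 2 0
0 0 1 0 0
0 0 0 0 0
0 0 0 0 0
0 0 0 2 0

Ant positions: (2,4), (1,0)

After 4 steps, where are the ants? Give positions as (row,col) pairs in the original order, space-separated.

Step 1: ant0:(2,4)->N->(1,4) | ant1:(1,0)->N->(0,0)
  grid max=1 at (0,0)
Step 2: ant0:(1,4)->N->(0,4) | ant1:(0,0)->E->(0,1)
  grid max=1 at (0,1)
Step 3: ant0:(0,4)->S->(1,4) | ant1:(0,1)->E->(0,2)
  grid max=1 at (0,2)
Step 4: ant0:(1,4)->N->(0,4) | ant1:(0,2)->E->(0,3)
  grid max=1 at (0,3)

(0,4) (0,3)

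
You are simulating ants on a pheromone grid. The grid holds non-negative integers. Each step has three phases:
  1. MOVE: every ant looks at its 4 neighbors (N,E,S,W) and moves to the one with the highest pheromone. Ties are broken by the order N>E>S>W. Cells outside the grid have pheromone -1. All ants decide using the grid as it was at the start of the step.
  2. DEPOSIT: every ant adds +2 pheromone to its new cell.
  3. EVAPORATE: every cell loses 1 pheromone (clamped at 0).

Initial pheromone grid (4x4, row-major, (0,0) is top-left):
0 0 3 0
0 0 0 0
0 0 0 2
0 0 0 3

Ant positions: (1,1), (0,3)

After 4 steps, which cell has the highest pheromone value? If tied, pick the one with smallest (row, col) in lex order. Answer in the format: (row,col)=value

Answer: (0,2)=7

Derivation:
Step 1: ant0:(1,1)->N->(0,1) | ant1:(0,3)->W->(0,2)
  grid max=4 at (0,2)
Step 2: ant0:(0,1)->E->(0,2) | ant1:(0,2)->W->(0,1)
  grid max=5 at (0,2)
Step 3: ant0:(0,2)->W->(0,1) | ant1:(0,1)->E->(0,2)
  grid max=6 at (0,2)
Step 4: ant0:(0,1)->E->(0,2) | ant1:(0,2)->W->(0,1)
  grid max=7 at (0,2)
Final grid:
  0 4 7 0
  0 0 0 0
  0 0 0 0
  0 0 0 0
Max pheromone 7 at (0,2)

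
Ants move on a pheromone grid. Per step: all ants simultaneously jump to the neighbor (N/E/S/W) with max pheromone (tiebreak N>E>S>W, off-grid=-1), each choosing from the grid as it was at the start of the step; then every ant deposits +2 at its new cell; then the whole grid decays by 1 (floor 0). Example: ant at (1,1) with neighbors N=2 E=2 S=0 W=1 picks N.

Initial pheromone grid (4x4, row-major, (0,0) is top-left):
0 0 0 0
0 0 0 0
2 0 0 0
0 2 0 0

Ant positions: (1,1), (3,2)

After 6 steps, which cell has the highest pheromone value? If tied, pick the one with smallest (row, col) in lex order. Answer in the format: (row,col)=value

Answer: (3,1)=2

Derivation:
Step 1: ant0:(1,1)->N->(0,1) | ant1:(3,2)->W->(3,1)
  grid max=3 at (3,1)
Step 2: ant0:(0,1)->E->(0,2) | ant1:(3,1)->N->(2,1)
  grid max=2 at (3,1)
Step 3: ant0:(0,2)->E->(0,3) | ant1:(2,1)->S->(3,1)
  grid max=3 at (3,1)
Step 4: ant0:(0,3)->S->(1,3) | ant1:(3,1)->N->(2,1)
  grid max=2 at (3,1)
Step 5: ant0:(1,3)->N->(0,3) | ant1:(2,1)->S->(3,1)
  grid max=3 at (3,1)
Step 6: ant0:(0,3)->S->(1,3) | ant1:(3,1)->N->(2,1)
  grid max=2 at (3,1)
Final grid:
  0 0 0 0
  0 0 0 1
  0 1 0 0
  0 2 0 0
Max pheromone 2 at (3,1)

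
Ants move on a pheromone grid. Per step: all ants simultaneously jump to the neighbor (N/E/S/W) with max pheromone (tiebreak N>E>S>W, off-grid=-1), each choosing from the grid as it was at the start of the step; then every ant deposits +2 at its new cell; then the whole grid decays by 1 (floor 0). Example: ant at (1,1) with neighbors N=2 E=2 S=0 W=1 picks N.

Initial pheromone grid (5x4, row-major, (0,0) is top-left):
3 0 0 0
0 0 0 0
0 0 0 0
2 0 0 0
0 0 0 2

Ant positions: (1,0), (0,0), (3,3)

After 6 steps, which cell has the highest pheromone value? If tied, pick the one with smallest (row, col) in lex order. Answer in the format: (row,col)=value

Step 1: ant0:(1,0)->N->(0,0) | ant1:(0,0)->E->(0,1) | ant2:(3,3)->S->(4,3)
  grid max=4 at (0,0)
Step 2: ant0:(0,0)->E->(0,1) | ant1:(0,1)->W->(0,0) | ant2:(4,3)->N->(3,3)
  grid max=5 at (0,0)
Step 3: ant0:(0,1)->W->(0,0) | ant1:(0,0)->E->(0,1) | ant2:(3,3)->S->(4,3)
  grid max=6 at (0,0)
Step 4: ant0:(0,0)->E->(0,1) | ant1:(0,1)->W->(0,0) | ant2:(4,3)->N->(3,3)
  grid max=7 at (0,0)
Step 5: ant0:(0,1)->W->(0,0) | ant1:(0,0)->E->(0,1) | ant2:(3,3)->S->(4,3)
  grid max=8 at (0,0)
Step 6: ant0:(0,0)->E->(0,1) | ant1:(0,1)->W->(0,0) | ant2:(4,3)->N->(3,3)
  grid max=9 at (0,0)
Final grid:
  9 6 0 0
  0 0 0 0
  0 0 0 0
  0 0 0 1
  0 0 0 2
Max pheromone 9 at (0,0)

Answer: (0,0)=9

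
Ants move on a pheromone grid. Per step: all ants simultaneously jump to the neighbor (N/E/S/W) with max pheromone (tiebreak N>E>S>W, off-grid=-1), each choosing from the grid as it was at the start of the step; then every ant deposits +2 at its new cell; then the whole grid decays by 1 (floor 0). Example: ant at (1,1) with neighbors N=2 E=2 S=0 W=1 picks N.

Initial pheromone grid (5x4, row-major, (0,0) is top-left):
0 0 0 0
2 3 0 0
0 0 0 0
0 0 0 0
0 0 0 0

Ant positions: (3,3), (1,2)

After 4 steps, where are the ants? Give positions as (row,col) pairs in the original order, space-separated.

Step 1: ant0:(3,3)->N->(2,3) | ant1:(1,2)->W->(1,1)
  grid max=4 at (1,1)
Step 2: ant0:(2,3)->N->(1,3) | ant1:(1,1)->W->(1,0)
  grid max=3 at (1,1)
Step 3: ant0:(1,3)->N->(0,3) | ant1:(1,0)->E->(1,1)
  grid max=4 at (1,1)
Step 4: ant0:(0,3)->S->(1,3) | ant1:(1,1)->W->(1,0)
  grid max=3 at (1,1)

(1,3) (1,0)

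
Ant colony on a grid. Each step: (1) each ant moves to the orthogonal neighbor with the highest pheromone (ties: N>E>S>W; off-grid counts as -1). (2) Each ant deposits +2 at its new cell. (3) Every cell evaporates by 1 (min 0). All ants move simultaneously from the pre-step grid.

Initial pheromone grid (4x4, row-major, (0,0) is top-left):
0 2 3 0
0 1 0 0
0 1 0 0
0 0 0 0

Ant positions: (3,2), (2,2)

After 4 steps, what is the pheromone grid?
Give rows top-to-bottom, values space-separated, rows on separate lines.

After step 1: ants at (2,2),(2,1)
  0 1 2 0
  0 0 0 0
  0 2 1 0
  0 0 0 0
After step 2: ants at (2,1),(2,2)
  0 0 1 0
  0 0 0 0
  0 3 2 0
  0 0 0 0
After step 3: ants at (2,2),(2,1)
  0 0 0 0
  0 0 0 0
  0 4 3 0
  0 0 0 0
After step 4: ants at (2,1),(2,2)
  0 0 0 0
  0 0 0 0
  0 5 4 0
  0 0 0 0

0 0 0 0
0 0 0 0
0 5 4 0
0 0 0 0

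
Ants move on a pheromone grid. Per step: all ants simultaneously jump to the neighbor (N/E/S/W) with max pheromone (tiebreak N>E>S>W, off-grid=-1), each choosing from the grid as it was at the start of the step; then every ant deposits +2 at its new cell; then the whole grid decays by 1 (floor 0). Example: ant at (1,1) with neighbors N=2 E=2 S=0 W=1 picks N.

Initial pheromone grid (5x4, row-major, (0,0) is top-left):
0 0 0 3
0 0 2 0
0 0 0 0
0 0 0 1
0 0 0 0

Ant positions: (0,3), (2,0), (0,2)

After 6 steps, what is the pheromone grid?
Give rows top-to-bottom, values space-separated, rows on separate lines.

After step 1: ants at (1,3),(1,0),(0,3)
  0 0 0 4
  1 0 1 1
  0 0 0 0
  0 0 0 0
  0 0 0 0
After step 2: ants at (0,3),(0,0),(1,3)
  1 0 0 5
  0 0 0 2
  0 0 0 0
  0 0 0 0
  0 0 0 0
After step 3: ants at (1,3),(0,1),(0,3)
  0 1 0 6
  0 0 0 3
  0 0 0 0
  0 0 0 0
  0 0 0 0
After step 4: ants at (0,3),(0,2),(1,3)
  0 0 1 7
  0 0 0 4
  0 0 0 0
  0 0 0 0
  0 0 0 0
After step 5: ants at (1,3),(0,3),(0,3)
  0 0 0 10
  0 0 0 5
  0 0 0 0
  0 0 0 0
  0 0 0 0
After step 6: ants at (0,3),(1,3),(1,3)
  0 0 0 11
  0 0 0 8
  0 0 0 0
  0 0 0 0
  0 0 0 0

0 0 0 11
0 0 0 8
0 0 0 0
0 0 0 0
0 0 0 0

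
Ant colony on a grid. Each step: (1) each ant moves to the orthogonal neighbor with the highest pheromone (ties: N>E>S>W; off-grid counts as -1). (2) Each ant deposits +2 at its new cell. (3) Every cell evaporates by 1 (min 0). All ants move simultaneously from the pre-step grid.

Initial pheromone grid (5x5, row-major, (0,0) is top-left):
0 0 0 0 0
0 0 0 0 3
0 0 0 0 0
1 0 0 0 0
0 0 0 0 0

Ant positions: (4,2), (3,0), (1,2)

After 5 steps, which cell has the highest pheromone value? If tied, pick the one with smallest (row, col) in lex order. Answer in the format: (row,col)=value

Step 1: ant0:(4,2)->N->(3,2) | ant1:(3,0)->N->(2,0) | ant2:(1,2)->N->(0,2)
  grid max=2 at (1,4)
Step 2: ant0:(3,2)->N->(2,2) | ant1:(2,0)->N->(1,0) | ant2:(0,2)->E->(0,3)
  grid max=1 at (0,3)
Step 3: ant0:(2,2)->N->(1,2) | ant1:(1,0)->N->(0,0) | ant2:(0,3)->E->(0,4)
  grid max=1 at (0,0)
Step 4: ant0:(1,2)->N->(0,2) | ant1:(0,0)->E->(0,1) | ant2:(0,4)->S->(1,4)
  grid max=1 at (0,1)
Step 5: ant0:(0,2)->W->(0,1) | ant1:(0,1)->E->(0,2) | ant2:(1,4)->N->(0,4)
  grid max=2 at (0,1)
Final grid:
  0 2 2 0 1
  0 0 0 0 0
  0 0 0 0 0
  0 0 0 0 0
  0 0 0 0 0
Max pheromone 2 at (0,1)

Answer: (0,1)=2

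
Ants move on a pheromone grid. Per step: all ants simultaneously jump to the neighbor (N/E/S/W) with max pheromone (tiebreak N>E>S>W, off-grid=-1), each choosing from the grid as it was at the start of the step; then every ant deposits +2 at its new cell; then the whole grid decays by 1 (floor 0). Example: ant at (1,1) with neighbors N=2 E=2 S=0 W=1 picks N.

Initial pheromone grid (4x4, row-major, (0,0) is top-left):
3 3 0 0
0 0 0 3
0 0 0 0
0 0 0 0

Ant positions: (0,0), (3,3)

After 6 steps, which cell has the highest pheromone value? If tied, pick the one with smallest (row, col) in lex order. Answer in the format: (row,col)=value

Answer: (0,0)=3

Derivation:
Step 1: ant0:(0,0)->E->(0,1) | ant1:(3,3)->N->(2,3)
  grid max=4 at (0,1)
Step 2: ant0:(0,1)->W->(0,0) | ant1:(2,3)->N->(1,3)
  grid max=3 at (0,0)
Step 3: ant0:(0,0)->E->(0,1) | ant1:(1,3)->N->(0,3)
  grid max=4 at (0,1)
Step 4: ant0:(0,1)->W->(0,0) | ant1:(0,3)->S->(1,3)
  grid max=3 at (0,0)
Step 5: ant0:(0,0)->E->(0,1) | ant1:(1,3)->N->(0,3)
  grid max=4 at (0,1)
Step 6: ant0:(0,1)->W->(0,0) | ant1:(0,3)->S->(1,3)
  grid max=3 at (0,0)
Final grid:
  3 3 0 0
  0 0 0 3
  0 0 0 0
  0 0 0 0
Max pheromone 3 at (0,0)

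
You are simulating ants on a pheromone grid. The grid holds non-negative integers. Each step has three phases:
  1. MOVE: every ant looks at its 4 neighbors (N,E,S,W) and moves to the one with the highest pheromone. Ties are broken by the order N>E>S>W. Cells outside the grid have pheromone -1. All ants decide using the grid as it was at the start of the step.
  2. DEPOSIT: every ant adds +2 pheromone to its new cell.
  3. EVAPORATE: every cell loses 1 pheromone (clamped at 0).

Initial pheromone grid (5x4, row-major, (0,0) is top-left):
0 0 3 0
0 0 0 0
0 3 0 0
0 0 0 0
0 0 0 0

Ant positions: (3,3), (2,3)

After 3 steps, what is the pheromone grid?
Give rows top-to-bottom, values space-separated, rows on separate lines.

After step 1: ants at (2,3),(1,3)
  0 0 2 0
  0 0 0 1
  0 2 0 1
  0 0 0 0
  0 0 0 0
After step 2: ants at (1,3),(2,3)
  0 0 1 0
  0 0 0 2
  0 1 0 2
  0 0 0 0
  0 0 0 0
After step 3: ants at (2,3),(1,3)
  0 0 0 0
  0 0 0 3
  0 0 0 3
  0 0 0 0
  0 0 0 0

0 0 0 0
0 0 0 3
0 0 0 3
0 0 0 0
0 0 0 0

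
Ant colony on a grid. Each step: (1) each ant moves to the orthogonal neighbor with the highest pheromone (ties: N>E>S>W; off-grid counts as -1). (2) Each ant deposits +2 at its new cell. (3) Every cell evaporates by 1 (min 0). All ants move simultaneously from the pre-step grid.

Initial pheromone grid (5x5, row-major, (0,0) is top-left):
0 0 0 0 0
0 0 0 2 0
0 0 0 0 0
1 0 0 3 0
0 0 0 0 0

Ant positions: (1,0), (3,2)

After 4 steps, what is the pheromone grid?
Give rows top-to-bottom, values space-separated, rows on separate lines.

After step 1: ants at (0,0),(3,3)
  1 0 0 0 0
  0 0 0 1 0
  0 0 0 0 0
  0 0 0 4 0
  0 0 0 0 0
After step 2: ants at (0,1),(2,3)
  0 1 0 0 0
  0 0 0 0 0
  0 0 0 1 0
  0 0 0 3 0
  0 0 0 0 0
After step 3: ants at (0,2),(3,3)
  0 0 1 0 0
  0 0 0 0 0
  0 0 0 0 0
  0 0 0 4 0
  0 0 0 0 0
After step 4: ants at (0,3),(2,3)
  0 0 0 1 0
  0 0 0 0 0
  0 0 0 1 0
  0 0 0 3 0
  0 0 0 0 0

0 0 0 1 0
0 0 0 0 0
0 0 0 1 0
0 0 0 3 0
0 0 0 0 0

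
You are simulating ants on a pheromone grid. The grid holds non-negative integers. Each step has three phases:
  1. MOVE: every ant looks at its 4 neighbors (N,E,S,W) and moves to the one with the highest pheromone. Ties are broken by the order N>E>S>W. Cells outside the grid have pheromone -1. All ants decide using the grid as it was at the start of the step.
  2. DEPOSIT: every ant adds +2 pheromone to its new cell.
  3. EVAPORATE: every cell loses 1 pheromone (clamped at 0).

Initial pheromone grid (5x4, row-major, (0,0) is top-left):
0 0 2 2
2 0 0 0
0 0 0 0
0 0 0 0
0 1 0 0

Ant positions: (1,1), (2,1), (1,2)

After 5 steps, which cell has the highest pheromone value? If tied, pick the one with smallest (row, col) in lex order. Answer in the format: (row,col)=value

Step 1: ant0:(1,1)->W->(1,0) | ant1:(2,1)->N->(1,1) | ant2:(1,2)->N->(0,2)
  grid max=3 at (0,2)
Step 2: ant0:(1,0)->E->(1,1) | ant1:(1,1)->W->(1,0) | ant2:(0,2)->E->(0,3)
  grid max=4 at (1,0)
Step 3: ant0:(1,1)->W->(1,0) | ant1:(1,0)->E->(1,1) | ant2:(0,3)->W->(0,2)
  grid max=5 at (1,0)
Step 4: ant0:(1,0)->E->(1,1) | ant1:(1,1)->W->(1,0) | ant2:(0,2)->E->(0,3)
  grid max=6 at (1,0)
Step 5: ant0:(1,1)->W->(1,0) | ant1:(1,0)->E->(1,1) | ant2:(0,3)->W->(0,2)
  grid max=7 at (1,0)
Final grid:
  0 0 3 1
  7 5 0 0
  0 0 0 0
  0 0 0 0
  0 0 0 0
Max pheromone 7 at (1,0)

Answer: (1,0)=7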